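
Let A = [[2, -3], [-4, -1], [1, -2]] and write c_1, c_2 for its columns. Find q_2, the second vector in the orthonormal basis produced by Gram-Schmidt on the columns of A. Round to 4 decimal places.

c_1 = (2, -4, 1); ‖c_1‖ = 4.5826, so q_1 = (0.4364, -0.8729, 0.2182).
q_1·c_2 = 0.4364·(-3) + (-0.8729)·(-1) + 0.2182·(-2) = -0.8729.
u_2 = c_2 + 0.8729·q_1 = (-2.6190, -1.7619, -1.8095).
‖u_2‖ = 3.6384, so q_2 = (-0.7198, -0.4843, -0.4973).

q_2 = (-0.7198, -0.4843, -0.4973)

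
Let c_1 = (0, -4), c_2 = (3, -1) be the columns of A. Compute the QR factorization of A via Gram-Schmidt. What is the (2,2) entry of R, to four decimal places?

r_{22} = 3.0000

e_1 = c_1/‖c_1‖ = (0, -4)/4.0000 = (0.0000, -1.0000).
r_{12} = e_1·c_2 = 1.0000.
u_2 = c_2 − 1.0000·e_1 = (3.0000, 0.0000).
r_{22} = ‖u_2‖ = 3.0000.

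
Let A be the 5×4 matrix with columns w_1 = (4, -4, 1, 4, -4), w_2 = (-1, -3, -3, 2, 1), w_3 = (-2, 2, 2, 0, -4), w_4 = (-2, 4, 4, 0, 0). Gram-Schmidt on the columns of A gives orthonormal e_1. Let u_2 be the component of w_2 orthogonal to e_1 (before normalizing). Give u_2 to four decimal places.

u_2 = (-1.5538, -2.4462, -3.1385, 1.4462, 1.5538)

w_1 = (4, -4, 1, 4, -4); ‖w_1‖ = 8.0623, so e_1 = (0.4961, -0.4961, 0.1240, 0.4961, -0.4961).
e_1·w_2 = 0.4961·(-1) + (-0.4961)·(-3) + 0.1240·(-3) + 0.4961·2 + (-0.4961)·1 = 1.1163.
u_2 = w_2 − 1.1163·e_1 = (-1.5538, -2.4462, -3.1385, 1.4462, 1.5538).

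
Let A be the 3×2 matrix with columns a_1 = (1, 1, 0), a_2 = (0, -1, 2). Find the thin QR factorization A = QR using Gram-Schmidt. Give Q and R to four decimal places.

Q = [[0.7071, 0.2357], [0.7071, -0.2357], [0.0000, 0.9428]], R = [[1.4142, -0.7071], [0.0000, 2.1213]]

a_1 = (1, 1, 0); ‖a_1‖ = 1.4142, so q_1 = (0.7071, 0.7071, 0.0000).
q_1·a_2 = 0.7071·0 + 0.7071·(-1) + 0.0000·2 = -0.7071.
u_2 = a_2 + 0.7071·q_1 = (0.5000, -0.5000, 2.0000).
‖u_2‖ = 2.1213, so q_2 = (0.2357, -0.2357, 0.9428).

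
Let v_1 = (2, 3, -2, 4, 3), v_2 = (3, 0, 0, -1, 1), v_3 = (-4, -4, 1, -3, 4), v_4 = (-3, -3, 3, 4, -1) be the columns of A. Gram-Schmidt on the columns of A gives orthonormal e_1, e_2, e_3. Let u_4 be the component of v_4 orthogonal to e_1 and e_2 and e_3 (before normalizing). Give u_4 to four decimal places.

u_4 = (1.0376, -2.6674, 2.9170, 3.0142, -0.0985)

v_1 = (2, 3, -2, 4, 3); ‖v_1‖ = 6.4807, so e_1 = (0.3086, 0.4629, -0.3086, 0.6172, 0.4629).
e_1·v_2 = 0.3086·3 + 0.4629·0 + (-0.3086)·0 + 0.6172·(-1) + 0.4629·1 = 0.7715.
u_2 = v_2 − 0.7715·e_1 = (2.7619, -0.3571, 0.2381, -1.4762, 0.6429).
‖u_2‖ = 3.2256, so e_2 = (0.8562, -0.1107, 0.0738, -0.4576, 0.1993).
e_1·v_3 = 0.3086·(-4) + 0.4629·(-4) + (-0.3086)·1 + 0.6172·(-3) + 0.4629·4 = -3.3947; e_2·v_3 = 0.8562·(-4) + (-0.1107)·(-4) + 0.0738·1 + (-0.4576)·(-3) + 0.1993·4 = -0.7381.
u_3 = v_3 + 3.3947·e_1 + 0.7381·e_2 = (-2.3204, -2.5103, 0.0069, -1.2426, 5.7185).
‖u_3‖ = 6.7773, so e_3 = (-0.3424, -0.3704, 0.0010, -0.1833, 0.8438).
e_1·v_4 = 0.3086·(-3) + 0.4629·(-3) + (-0.3086)·3 + 0.6172·4 + 0.4629·(-1) = -1.2344; e_2·v_4 = 0.8562·(-3) + (-0.1107)·(-3) + 0.0738·3 + (-0.4576)·4 + 0.1993·(-1) = -4.0450; e_3·v_4 = (-0.3424)·(-3) + (-0.3704)·(-3) + 0.0010·3 + (-0.1833)·4 + 0.8438·(-1) = 0.5642.
u_4 = v_4 + 1.2344·e_1 + 4.0450·e_2 − 0.5642·e_3 = (1.0376, -2.6674, 2.9170, 3.0142, -0.0985).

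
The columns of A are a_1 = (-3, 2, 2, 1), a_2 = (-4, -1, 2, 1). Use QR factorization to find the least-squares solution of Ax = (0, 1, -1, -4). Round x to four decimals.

q_1 = a_1/‖a_1‖ = (-3, 2, 2, 1)/4.2426 = (-0.7071, 0.4714, 0.4714, 0.2357).
r_{12} = q_1·a_2 = 3.5355.
u_2 = a_2 − 3.5355·q_1 = (-1.5000, -2.6667, 0.3333, 0.1667).
‖u_2‖ = 3.0822, so q_2 = (-0.4867, -0.8652, 0.1081, 0.0541).
Qᵀb = (-0.9428, -1.1896).
Back-substitute: x_2 = -1.1896/3.0822 = -0.3860.
x_1 = (-0.9428 − 3.5355·(-0.3860))/4.2426 = 0.0994.

x = (0.0994, -0.3860)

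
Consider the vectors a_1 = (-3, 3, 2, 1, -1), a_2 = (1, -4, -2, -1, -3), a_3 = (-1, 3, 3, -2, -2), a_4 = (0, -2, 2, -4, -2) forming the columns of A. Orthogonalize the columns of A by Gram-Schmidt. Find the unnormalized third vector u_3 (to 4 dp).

u_3 = (1.3538, 0.9231, 1.5538, -2.7231, -0.9077)

a_1 = (-3, 3, 2, 1, -1); ‖a_1‖ = 4.8990, so e_1 = (-0.6124, 0.6124, 0.4082, 0.2041, -0.2041).
e_1·a_2 = (-0.6124)·1 + 0.6124·(-4) + 0.4082·(-2) + 0.2041·(-1) + (-0.2041)·(-3) = -3.4701.
u_2 = a_2 + 3.4701·e_1 = (-1.1250, -1.8750, -0.5833, -0.2917, -3.7083).
‖u_2‖ = 4.3541, so e_2 = (-0.2584, -0.4306, -0.1340, -0.0670, -0.8517).
e_1·a_3 = (-0.6124)·(-1) + 0.6124·3 + 0.4082·3 + 0.2041·(-2) + (-0.2041)·(-2) = 3.6742; e_2·a_3 = (-0.2584)·(-1) + (-0.4306)·3 + (-0.1340)·3 + (-0.0670)·(-2) + (-0.8517)·(-2) = 0.4019.
u_3 = a_3 − 3.6742·e_1 − 0.4019·e_2 = (1.3538, 0.9231, 1.5538, -2.7231, -0.9077).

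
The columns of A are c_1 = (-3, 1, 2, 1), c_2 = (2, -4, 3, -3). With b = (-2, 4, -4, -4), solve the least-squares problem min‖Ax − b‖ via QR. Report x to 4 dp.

x = (-0.4146, -0.6027)

e_1 = c_1/‖c_1‖ = (-3, 1, 2, 1)/3.8730 = (-0.7746, 0.2582, 0.5164, 0.2582).
r_{12} = e_1·c_2 = -1.8074.
u_2 = c_2 + 1.8074·e_1 = (0.6000, -3.5333, 3.9333, -2.5333).
‖u_2‖ = 5.8935, so e_2 = (0.1018, -0.5995, 0.6674, -0.4299).
Qᵀb = (-0.5164, -3.5519).
Back-substitute: x_2 = -3.5519/5.8935 = -0.6027.
x_1 = (-0.5164 + 1.8074·(-0.6027))/3.8730 = -0.4146.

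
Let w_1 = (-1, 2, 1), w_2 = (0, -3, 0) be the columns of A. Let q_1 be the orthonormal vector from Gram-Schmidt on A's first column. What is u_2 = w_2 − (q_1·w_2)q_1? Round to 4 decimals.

q_1 = w_1/‖w_1‖ = (-1, 2, 1)/2.4495 = (-0.4082, 0.8165, 0.4082).
r_{12} = q_1·w_2 = -2.4495.
u_2 = w_2 + 2.4495·q_1 = (-1.0000, -1.0000, 1.0000).

u_2 = (-1.0000, -1.0000, 1.0000)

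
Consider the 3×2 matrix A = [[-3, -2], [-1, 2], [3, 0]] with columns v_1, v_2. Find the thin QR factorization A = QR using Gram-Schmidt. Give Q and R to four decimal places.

v_1 = (-3, -1, 3); ‖v_1‖ = 4.3589, so e_1 = (-0.6882, -0.2294, 0.6882).
e_1·v_2 = (-0.6882)·(-2) + (-0.2294)·2 + 0.6882·0 = 0.9177.
u_2 = v_2 − 0.9177·e_1 = (-1.3684, 2.2105, -0.6316).
‖u_2‖ = 2.6754, so e_2 = (-0.5115, 0.8262, -0.2361).

Q = [[-0.6882, -0.5115], [-0.2294, 0.8262], [0.6882, -0.2361]], R = [[4.3589, 0.9177], [0.0000, 2.6754]]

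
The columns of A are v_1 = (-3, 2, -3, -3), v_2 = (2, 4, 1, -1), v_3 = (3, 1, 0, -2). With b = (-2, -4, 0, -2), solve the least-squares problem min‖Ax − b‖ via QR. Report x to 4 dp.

v_1 = (-3, 2, -3, -3); ‖v_1‖ = 5.5678, so q_1 = (-0.5388, 0.3592, -0.5388, -0.5388).
q_1·v_2 = (-0.5388)·2 + 0.3592·4 + (-0.5388)·1 + (-0.5388)·(-1) = 0.3592.
u_2 = v_2 − 0.3592·q_1 = (2.1935, 3.8710, 1.1935, -0.8065).
‖u_2‖ = 4.6766, so q_2 = (0.4690, 0.8277, 0.2552, -0.1724).
q_1·v_3 = (-0.5388)·3 + 0.3592·1 + (-0.5388)·0 + (-0.5388)·(-2) = -0.1796; q_2·v_3 = 0.4690·3 + 0.8277·1 + 0.2552·0 + (-0.1724)·(-2) = 2.5797.
u_3 = v_3 + 0.1796·q_1 − 2.5797·q_2 = (1.6932, -1.0708, -0.7552, -1.6519).
‖u_3‖ = 2.7042, so q_3 = (0.6261, -0.3960, -0.2793, -0.6109).
Qᵀb = (0.7184, -3.9041, 1.5534).
Back-substitute: x_3 = 1.5534/2.7042 = 0.5744.
x_2 = (-3.9041 − 2.5797·0.5744)/4.6766 = -1.1517.
x_1 = (0.7184 − 0.3592·(-1.1517) + 0.1796·0.5744)/5.5678 = 0.2219.

x = (0.2219, -1.1517, 0.5744)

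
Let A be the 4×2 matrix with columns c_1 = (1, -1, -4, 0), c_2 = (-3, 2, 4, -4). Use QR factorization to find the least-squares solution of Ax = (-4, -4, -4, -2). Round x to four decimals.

x = (1.7236, 0.7154)

c_1 = (1, -1, -4, 0); ‖c_1‖ = 4.2426, so e_1 = (0.2357, -0.2357, -0.9428, 0.0000).
e_1·c_2 = 0.2357·(-3) + (-0.2357)·2 + (-0.9428)·4 + 0.0000·(-4) = -4.9497.
u_2 = c_2 + 4.9497·e_1 = (-1.8333, 0.8333, -0.6667, -4.0000).
‖u_2‖ = 4.5277, so e_2 = (-0.4049, 0.1841, -0.1472, -0.8835).
Qᵀb = (3.7712, 3.2393).
Back-substitute: x_2 = 3.2393/4.5277 = 0.7154.
x_1 = (3.7712 + 4.9497·0.7154)/4.2426 = 1.7236.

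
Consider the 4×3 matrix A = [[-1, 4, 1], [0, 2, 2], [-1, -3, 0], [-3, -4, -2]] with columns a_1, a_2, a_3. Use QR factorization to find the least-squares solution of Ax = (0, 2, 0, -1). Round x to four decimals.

x = (0.0008, -0.1612, 0.9527)

a_1 = (-1, 0, -1, -3); ‖a_1‖ = 3.3166, so e_1 = (-0.3015, 0.0000, -0.3015, -0.9045).
e_1·a_2 = (-0.3015)·4 + 0.0000·2 + (-0.3015)·(-3) + (-0.9045)·(-4) = 3.3166.
u_2 = a_2 − 3.3166·e_1 = (5.0000, 2.0000, -2.0000, -1.0000).
‖u_2‖ = 5.8310, so e_2 = (0.8575, 0.3430, -0.3430, -0.1715).
e_1·a_3 = (-0.3015)·1 + 0.0000·2 + (-0.3015)·0 + (-0.9045)·(-2) = 1.5076; e_2·a_3 = 0.8575·1 + 0.3430·2 + (-0.3430)·0 + (-0.1715)·(-2) = 1.8865.
u_3 = a_3 − 1.5076·e_1 − 1.8865·e_2 = (-0.1631, 1.3529, 1.1016, -0.3128).
‖u_3‖ = 1.7800, so e_3 = (-0.0916, 0.7601, 0.6189, -0.1757).
Qᵀb = (0.9045, 0.8575, 1.6959).
Back-substitute: x_3 = 1.6959/1.7800 = 0.9527.
x_2 = (0.8575 − 1.8865·0.9527)/5.8310 = -0.1612.
x_1 = (0.9045 − 3.3166·(-0.1612) − 1.5076·0.9527)/3.3166 = 0.0008.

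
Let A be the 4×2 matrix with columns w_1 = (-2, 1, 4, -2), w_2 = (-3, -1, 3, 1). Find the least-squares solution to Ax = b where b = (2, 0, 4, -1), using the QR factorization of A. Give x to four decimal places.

q_1 = w_1/‖w_1‖ = (-2, 1, 4, -2)/5.0000 = (-0.4000, 0.2000, 0.8000, -0.4000).
r_{12} = q_1·w_2 = 3.0000.
u_2 = w_2 − 3.0000·q_1 = (-1.8000, -1.6000, 0.6000, 2.2000).
‖u_2‖ = 3.3166, so q_2 = (-0.5427, -0.4824, 0.1809, 0.6633).
Qᵀb = (2.8000, -1.0251).
Back-substitute: x_2 = -1.0251/3.3166 = -0.3091.
x_1 = (2.8000 − 3.0000·(-0.3091))/5.0000 = 0.7455.

x = (0.7455, -0.3091)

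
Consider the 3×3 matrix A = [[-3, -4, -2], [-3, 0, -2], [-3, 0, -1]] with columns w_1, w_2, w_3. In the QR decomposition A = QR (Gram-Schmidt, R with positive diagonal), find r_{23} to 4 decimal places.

r_{23} = 0.4082

q_1 = w_1/‖w_1‖ = (-3, -3, -3)/5.1962 = (-0.5774, -0.5774, -0.5774).
r_{12} = q_1·w_2 = 2.3094.
u_2 = w_2 − 2.3094·q_1 = (-2.6667, 1.3333, 1.3333).
‖u_2‖ = 3.2660, so q_2 = (-0.8165, 0.4082, 0.4082).
r_{23} = q_2·w_3 = 0.4082.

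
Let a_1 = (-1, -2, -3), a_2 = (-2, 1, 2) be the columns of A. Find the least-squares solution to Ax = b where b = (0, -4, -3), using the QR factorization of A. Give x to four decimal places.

a_1 = (-1, -2, -3); ‖a_1‖ = 3.7417, so q_1 = (-0.2673, -0.5345, -0.8018).
q_1·a_2 = (-0.2673)·(-2) + (-0.5345)·1 + (-0.8018)·2 = -1.6036.
u_2 = a_2 + 1.6036·q_1 = (-2.4286, 0.1429, 0.7143).
‖u_2‖ = 2.5355, so q_2 = (-0.9578, 0.0563, 0.2817).
Qᵀb = (4.5434, -1.0705).
Back-substitute: x_2 = -1.0705/2.5355 = -0.4222.
x_1 = (4.5434 + 1.6036·(-0.4222))/3.7417 = 1.0333.

x = (1.0333, -0.4222)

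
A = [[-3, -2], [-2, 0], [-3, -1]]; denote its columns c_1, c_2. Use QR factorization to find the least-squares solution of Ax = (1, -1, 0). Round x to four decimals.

c_1 = (-3, -2, -3); ‖c_1‖ = 4.6904, so q_1 = (-0.6396, -0.4264, -0.6396).
q_1·c_2 = (-0.6396)·(-2) + (-0.4264)·0 + (-0.6396)·(-1) = 1.9188.
u_2 = c_2 − 1.9188·q_1 = (-0.7727, 0.8182, 0.2273).
‖u_2‖ = 1.1481, so q_2 = (-0.6730, 0.7126, 0.1980).
Qᵀb = (-0.2132, -1.3857).
Back-substitute: x_2 = -1.3857/1.1481 = -1.2069.
x_1 = (-0.2132 − 1.9188·(-1.2069))/4.6904 = 0.4483.

x = (0.4483, -1.2069)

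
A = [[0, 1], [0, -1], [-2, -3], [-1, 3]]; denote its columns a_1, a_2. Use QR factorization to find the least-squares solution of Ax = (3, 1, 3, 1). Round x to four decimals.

a_1 = (0, 0, -2, -1); ‖a_1‖ = 2.2361, so e_1 = (0.0000, 0.0000, -0.8944, -0.4472).
e_1·a_2 = 0.0000·1 + 0.0000·(-1) + (-0.8944)·(-3) + (-0.4472)·3 = 1.3416.
u_2 = a_2 − 1.3416·e_1 = (1.0000, -1.0000, -1.8000, 3.6000).
‖u_2‖ = 4.2661, so e_2 = (0.2344, -0.2344, -0.4219, 0.8439).
Qᵀb = (-3.1305, 0.0469).
Back-substitute: x_2 = 0.0469/4.2661 = 0.0110.
x_1 = (-3.1305 − 1.3416·0.0110)/2.2361 = -1.4066.

x = (-1.4066, 0.0110)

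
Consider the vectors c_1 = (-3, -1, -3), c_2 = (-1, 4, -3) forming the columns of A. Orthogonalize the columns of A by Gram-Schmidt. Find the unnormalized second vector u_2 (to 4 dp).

u_2 = (0.2632, 4.4211, -1.7368)

c_1 = (-3, -1, -3); ‖c_1‖ = 4.3589, so e_1 = (-0.6882, -0.2294, -0.6882).
e_1·c_2 = (-0.6882)·(-1) + (-0.2294)·4 + (-0.6882)·(-3) = 1.8353.
u_2 = c_2 − 1.8353·e_1 = (0.2632, 4.4211, -1.7368).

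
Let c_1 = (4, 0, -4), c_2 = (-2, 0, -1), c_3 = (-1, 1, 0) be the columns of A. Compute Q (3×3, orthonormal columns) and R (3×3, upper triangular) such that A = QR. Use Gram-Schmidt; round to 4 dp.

c_1 = (4, 0, -4); ‖c_1‖ = 5.6569, so q_1 = (0.7071, 0.0000, -0.7071).
q_1·c_2 = 0.7071·(-2) + 0.0000·0 + (-0.7071)·(-1) = -0.7071.
u_2 = c_2 + 0.7071·q_1 = (-1.5000, 0.0000, -1.5000).
‖u_2‖ = 2.1213, so q_2 = (-0.7071, 0.0000, -0.7071).
q_1·c_3 = 0.7071·(-1) + 0.0000·1 + (-0.7071)·0 = -0.7071; q_2·c_3 = (-0.7071)·(-1) + 0.0000·1 + (-0.7071)·0 = 0.7071.
u_3 = c_3 + 0.7071·q_1 − 0.7071·q_2 = (0.0000, 1.0000, 0.0000).
‖u_3‖ = 1.0000, so q_3 = (0.0000, 1.0000, 0.0000).

Q = [[0.7071, -0.7071, 0.0000], [0.0000, 0.0000, 1.0000], [-0.7071, -0.7071, 0.0000]], R = [[5.6569, -0.7071, -0.7071], [0.0000, 2.1213, 0.7071], [0.0000, 0.0000, 1.0000]]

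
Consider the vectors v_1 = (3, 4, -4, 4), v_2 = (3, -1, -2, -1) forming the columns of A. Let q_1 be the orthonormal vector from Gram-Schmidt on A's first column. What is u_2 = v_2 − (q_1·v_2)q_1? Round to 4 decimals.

u_2 = (2.5263, -1.6316, -1.3684, -1.6316)

v_1 = (3, 4, -4, 4); ‖v_1‖ = 7.5498, so q_1 = (0.3974, 0.5298, -0.5298, 0.5298).
q_1·v_2 = 0.3974·3 + 0.5298·(-1) + (-0.5298)·(-2) + 0.5298·(-1) = 1.1921.
u_2 = v_2 − 1.1921·q_1 = (2.5263, -1.6316, -1.3684, -1.6316).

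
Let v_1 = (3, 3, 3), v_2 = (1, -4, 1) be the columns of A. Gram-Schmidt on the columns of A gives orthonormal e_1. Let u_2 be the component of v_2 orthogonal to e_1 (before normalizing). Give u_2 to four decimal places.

u_2 = (1.6667, -3.3333, 1.6667)

v_1 = (3, 3, 3); ‖v_1‖ = 5.1962, so e_1 = (0.5774, 0.5774, 0.5774).
e_1·v_2 = 0.5774·1 + 0.5774·(-4) + 0.5774·1 = -1.1547.
u_2 = v_2 + 1.1547·e_1 = (1.6667, -3.3333, 1.6667).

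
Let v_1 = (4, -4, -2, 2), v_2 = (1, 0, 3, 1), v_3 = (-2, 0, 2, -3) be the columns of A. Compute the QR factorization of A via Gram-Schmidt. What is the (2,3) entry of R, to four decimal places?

v_1 = (4, -4, -2, 2); ‖v_1‖ = 6.3246, so q_1 = (0.6325, -0.6325, -0.3162, 0.3162).
q_1·v_2 = 0.6325·1 + (-0.6325)·0 + (-0.3162)·3 + 0.3162·1 = 0.0000.
u_2 = v_2 + 0.0000·q_1 = (1.0000, 0.0000, 3.0000, 1.0000).
‖u_2‖ = 3.3166, so q_2 = (0.3015, 0.0000, 0.9045, 0.3015).
r_{23} = q_2·v_3 = 0.3015.

r_{23} = 0.3015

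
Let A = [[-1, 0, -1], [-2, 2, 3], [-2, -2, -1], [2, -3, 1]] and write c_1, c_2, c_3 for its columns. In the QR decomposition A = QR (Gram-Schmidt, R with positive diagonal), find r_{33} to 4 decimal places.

r_{33} = 3.2366

c_1 = (-1, -2, -2, 2); ‖c_1‖ = 3.6056, so q_1 = (-0.2774, -0.5547, -0.5547, 0.5547).
q_1·c_2 = (-0.2774)·0 + (-0.5547)·2 + (-0.5547)·(-2) + 0.5547·(-3) = -1.6641.
u_2 = c_2 + 1.6641·q_1 = (-0.4615, 1.0769, -2.9231, -2.0769).
‖u_2‖ = 3.7724, so q_2 = (-0.1223, 0.2855, -0.7749, -0.5506).
q_1·c_3 = (-0.2774)·(-1) + (-0.5547)·3 + (-0.5547)·(-1) + 0.5547·1 = -0.2774; q_2·c_3 = (-0.1223)·(-1) + 0.2855·3 + (-0.7749)·(-1) + (-0.5506)·1 = 1.2031.
u_3 = c_3 + 0.2774·q_1 − 1.2031·q_2 = (-0.9297, 2.5027, -0.2216, 1.8162).
r_{33} = ‖u_3‖ = 3.2366.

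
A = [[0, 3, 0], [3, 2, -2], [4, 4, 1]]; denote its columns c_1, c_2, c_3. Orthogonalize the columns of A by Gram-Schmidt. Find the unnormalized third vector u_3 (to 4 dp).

u_3 = (-0.5477, -1.6432, 1.2324)

c_1 = (0, 3, 4); ‖c_1‖ = 5.0000, so e_1 = (0.0000, 0.6000, 0.8000).
e_1·c_2 = 0.0000·3 + 0.6000·2 + 0.8000·4 = 4.4000.
u_2 = c_2 − 4.4000·e_1 = (3.0000, -0.6400, 0.4800).
‖u_2‖ = 3.1048, so e_2 = (0.9662, -0.2061, 0.1546).
e_1·c_3 = 0.0000·0 + 0.6000·(-2) + 0.8000·1 = -0.4000; e_2·c_3 = 0.9662·0 + (-0.2061)·(-2) + 0.1546·1 = 0.5669.
u_3 = c_3 + 0.4000·e_1 − 0.5669·e_2 = (-0.5477, -1.6432, 1.2324).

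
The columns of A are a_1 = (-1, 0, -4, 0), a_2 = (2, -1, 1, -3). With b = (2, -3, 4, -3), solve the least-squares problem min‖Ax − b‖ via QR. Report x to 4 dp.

x = (-0.6849, 1.0594)

q_1 = a_1/‖a_1‖ = (-1, 0, -4, 0)/4.1231 = (-0.2425, 0.0000, -0.9701, 0.0000).
r_{12} = q_1·a_2 = -1.4552.
u_2 = a_2 + 1.4552·q_1 = (1.6471, -1.0000, -0.4118, -3.0000).
‖u_2‖ = 3.5892, so q_2 = (0.4589, -0.2786, -0.1147, -0.8358).
Qᵀb = (-4.3656, 3.8023).
Back-substitute: x_2 = 3.8023/3.5892 = 1.0594.
x_1 = (-4.3656 + 1.4552·1.0594)/4.1231 = -0.6849.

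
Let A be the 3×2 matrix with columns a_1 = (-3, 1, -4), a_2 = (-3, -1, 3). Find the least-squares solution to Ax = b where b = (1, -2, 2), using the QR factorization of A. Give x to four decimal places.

q_1 = a_1/‖a_1‖ = (-3, 1, -4)/5.0990 = (-0.5883, 0.1961, -0.7845).
r_{12} = q_1·a_2 = -0.7845.
u_2 = a_2 + 0.7845·q_1 = (-3.4615, -0.8462, 2.3846).
‖u_2‖ = 4.2877, so q_2 = (-0.8073, -0.1973, 0.5561).
Qᵀb = (-2.5495, 0.6997).
Back-substitute: x_2 = 0.6997/4.2877 = 0.1632.
x_1 = (-2.5495 + 0.7845·0.1632)/5.0990 = -0.4749.

x = (-0.4749, 0.1632)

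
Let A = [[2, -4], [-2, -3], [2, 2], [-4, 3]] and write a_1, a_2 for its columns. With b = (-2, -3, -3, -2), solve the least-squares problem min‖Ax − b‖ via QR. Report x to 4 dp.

x = (0.2095, 0.1867)

e_1 = a_1/‖a_1‖ = (2, -2, 2, -4)/5.2915 = (0.3780, -0.3780, 0.3780, -0.7559).
r_{12} = e_1·a_2 = -1.8898.
u_2 = a_2 + 1.8898·e_1 = (-3.2857, -3.7143, 2.7143, 1.5714).
‖u_2‖ = 5.8676, so e_2 = (-0.5600, -0.6330, 0.4626, 0.2678).
Qᵀb = (0.7559, 1.0956).
Back-substitute: x_2 = 1.0956/5.8676 = 0.1867.
x_1 = (0.7559 + 1.8898·0.1867)/5.2915 = 0.2095.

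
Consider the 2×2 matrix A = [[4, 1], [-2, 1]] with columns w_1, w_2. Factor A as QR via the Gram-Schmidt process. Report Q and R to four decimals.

Q = [[0.8944, 0.4472], [-0.4472, 0.8944]], R = [[4.4721, 0.4472], [0.0000, 1.3416]]

q_1 = w_1/‖w_1‖ = (4, -2)/4.4721 = (0.8944, -0.4472).
r_{12} = q_1·w_2 = 0.4472.
u_2 = w_2 − 0.4472·q_1 = (0.6000, 1.2000).
‖u_2‖ = 1.3416, so q_2 = (0.4472, 0.8944).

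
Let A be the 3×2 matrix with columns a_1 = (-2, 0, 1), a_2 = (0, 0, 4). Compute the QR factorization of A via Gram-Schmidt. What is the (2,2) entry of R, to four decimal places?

a_1 = (-2, 0, 1); ‖a_1‖ = 2.2361, so e_1 = (-0.8944, 0.0000, 0.4472).
e_1·a_2 = (-0.8944)·0 + 0.0000·0 + 0.4472·4 = 1.7889.
u_2 = a_2 − 1.7889·e_1 = (1.6000, 0.0000, 3.2000).
r_{22} = ‖u_2‖ = 3.5777.

r_{22} = 3.5777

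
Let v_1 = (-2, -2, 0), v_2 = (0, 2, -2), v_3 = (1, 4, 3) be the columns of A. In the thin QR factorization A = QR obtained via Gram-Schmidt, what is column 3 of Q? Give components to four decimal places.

q_3 = (-0.5774, 0.5774, 0.5774)

v_1 = (-2, -2, 0); ‖v_1‖ = 2.8284, so q_1 = (-0.7071, -0.7071, 0.0000).
q_1·v_2 = (-0.7071)·0 + (-0.7071)·2 + 0.0000·(-2) = -1.4142.
u_2 = v_2 + 1.4142·q_1 = (-1.0000, 1.0000, -2.0000).
‖u_2‖ = 2.4495, so q_2 = (-0.4082, 0.4082, -0.8165).
q_1·v_3 = (-0.7071)·1 + (-0.7071)·4 + 0.0000·3 = -3.5355; q_2·v_3 = (-0.4082)·1 + 0.4082·4 + (-0.8165)·3 = -1.2247.
u_3 = v_3 + 3.5355·q_1 + 1.2247·q_2 = (-2.0000, 2.0000, 2.0000).
‖u_3‖ = 3.4641, so q_3 = (-0.5774, 0.5774, 0.5774).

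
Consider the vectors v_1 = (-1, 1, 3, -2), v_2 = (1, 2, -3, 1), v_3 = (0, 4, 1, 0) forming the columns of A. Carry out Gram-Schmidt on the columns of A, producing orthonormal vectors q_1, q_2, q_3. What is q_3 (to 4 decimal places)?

v_1 = (-1, 1, 3, -2); ‖v_1‖ = 3.8730, so q_1 = (-0.2582, 0.2582, 0.7746, -0.5164).
q_1·v_2 = (-0.2582)·1 + 0.2582·2 + 0.7746·(-3) + (-0.5164)·1 = -2.5820.
u_2 = v_2 + 2.5820·q_1 = (0.3333, 2.6667, -1.0000, -0.3333).
‖u_2‖ = 2.8868, so q_2 = (0.1155, 0.9238, -0.3464, -0.1155).
q_1·v_3 = (-0.2582)·0 + 0.2582·4 + 0.7746·1 + (-0.5164)·0 = 1.8074; q_2·v_3 = 0.1155·0 + 0.9238·4 + (-0.3464)·1 + (-0.1155)·0 = 3.3486.
u_3 = v_3 − 1.8074·q_1 − 3.3486·q_2 = (0.0800, 0.4400, 0.7600, 1.3200).
‖u_3‖ = 1.5875, so q_3 = (0.0504, 0.2772, 0.4788, 0.8315).

q_3 = (0.0504, 0.2772, 0.4788, 0.8315)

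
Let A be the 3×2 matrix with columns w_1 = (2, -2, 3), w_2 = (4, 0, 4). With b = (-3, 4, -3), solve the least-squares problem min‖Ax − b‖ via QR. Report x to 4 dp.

q_1 = w_1/‖w_1‖ = (2, -2, 3)/4.1231 = (0.4851, -0.4851, 0.7276).
r_{12} = q_1·w_2 = 4.8507.
u_2 = w_2 − 4.8507·q_1 = (1.6471, 2.3529, 0.4706).
‖u_2‖ = 2.9104, so q_2 = (0.5659, 0.8085, 0.1617).
Qᵀb = (-5.5783, 1.0510).
Back-substitute: x_2 = 1.0510/2.9104 = 0.3611.
x_1 = (-5.5783 − 4.8507·0.3611)/4.1231 = -1.7778.

x = (-1.7778, 0.3611)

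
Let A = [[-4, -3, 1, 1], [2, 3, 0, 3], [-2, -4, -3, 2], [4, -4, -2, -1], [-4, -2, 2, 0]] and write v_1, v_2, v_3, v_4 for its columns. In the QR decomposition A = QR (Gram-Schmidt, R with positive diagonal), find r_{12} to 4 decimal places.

r_{12} = 2.4054

v_1 = (-4, 2, -2, 4, -4); ‖v_1‖ = 7.4833, so q_1 = (-0.5345, 0.2673, -0.2673, 0.5345, -0.5345).
r_{12} = q_1·v_2 = 2.4054.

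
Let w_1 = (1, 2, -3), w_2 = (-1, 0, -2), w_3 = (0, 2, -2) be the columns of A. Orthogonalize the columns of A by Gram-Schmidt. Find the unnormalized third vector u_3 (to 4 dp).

w_1 = (1, 2, -3); ‖w_1‖ = 3.7417, so e_1 = (0.2673, 0.5345, -0.8018).
e_1·w_2 = 0.2673·(-1) + 0.5345·0 + (-0.8018)·(-2) = 1.3363.
u_2 = w_2 − 1.3363·e_1 = (-1.3571, -0.7143, -0.9286).
‖u_2‖ = 1.7928, so e_2 = (-0.7570, -0.3984, -0.5179).
e_1·w_3 = 0.2673·0 + 0.5345·2 + (-0.8018)·(-2) = 2.6726; e_2·w_3 = (-0.7570)·0 + (-0.3984)·2 + (-0.5179)·(-2) = 0.2390.
u_3 = w_3 − 2.6726·e_1 − 0.2390·e_2 = (-0.5333, 0.6667, 0.2667).

u_3 = (-0.5333, 0.6667, 0.2667)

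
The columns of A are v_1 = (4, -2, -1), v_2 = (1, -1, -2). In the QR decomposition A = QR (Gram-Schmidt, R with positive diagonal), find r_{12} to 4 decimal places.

r_{12} = 1.7457

v_1 = (4, -2, -1); ‖v_1‖ = 4.5826, so e_1 = (0.8729, -0.4364, -0.2182).
r_{12} = e_1·v_2 = 1.7457.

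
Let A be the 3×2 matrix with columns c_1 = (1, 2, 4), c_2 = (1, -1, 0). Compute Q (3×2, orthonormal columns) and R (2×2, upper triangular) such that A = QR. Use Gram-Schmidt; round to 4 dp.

e_1 = c_1/‖c_1‖ = (1, 2, 4)/4.5826 = (0.2182, 0.4364, 0.8729).
r_{12} = e_1·c_2 = -0.2182.
u_2 = c_2 + 0.2182·e_1 = (1.0476, -0.9048, 0.1905).
‖u_2‖ = 1.3973, so e_2 = (0.7498, -0.6475, 0.1363).

Q = [[0.2182, 0.7498], [0.4364, -0.6475], [0.8729, 0.1363]], R = [[4.5826, -0.2182], [0.0000, 1.3973]]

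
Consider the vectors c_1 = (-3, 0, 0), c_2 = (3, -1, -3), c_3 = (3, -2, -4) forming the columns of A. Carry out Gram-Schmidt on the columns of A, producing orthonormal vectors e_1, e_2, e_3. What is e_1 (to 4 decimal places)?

e_1 = (-1.0000, 0.0000, 0.0000)

e_1 = c_1/‖c_1‖ = (-3, 0, 0)/3.0000 = (-1.0000, 0.0000, 0.0000).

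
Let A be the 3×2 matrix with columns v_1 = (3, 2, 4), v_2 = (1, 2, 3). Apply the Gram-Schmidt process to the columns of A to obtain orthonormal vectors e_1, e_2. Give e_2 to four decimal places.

e_2 = (-0.7751, 0.5536, 0.3045)

v_1 = (3, 2, 4); ‖v_1‖ = 5.3852, so e_1 = (0.5571, 0.3714, 0.7428).
e_1·v_2 = 0.5571·1 + 0.3714·2 + 0.7428·3 = 3.5282.
u_2 = v_2 − 3.5282·e_1 = (-0.9655, 0.6897, 0.3793).
‖u_2‖ = 1.2457, so e_2 = (-0.7751, 0.5536, 0.3045).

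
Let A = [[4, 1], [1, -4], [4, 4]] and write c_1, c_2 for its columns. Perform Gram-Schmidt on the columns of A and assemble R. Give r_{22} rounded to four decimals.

q_1 = c_1/‖c_1‖ = (4, 1, 4)/5.7446 = (0.6963, 0.1741, 0.6963).
r_{12} = q_1·c_2 = 2.7852.
u_2 = c_2 − 2.7852·q_1 = (-0.9394, -4.4848, 2.0606).
r_{22} = ‖u_2‖ = 5.0242.

r_{22} = 5.0242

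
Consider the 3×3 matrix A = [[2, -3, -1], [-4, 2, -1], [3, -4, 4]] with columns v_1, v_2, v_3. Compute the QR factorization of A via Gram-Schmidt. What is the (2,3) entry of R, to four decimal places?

q_1 = v_1/‖v_1‖ = (2, -4, 3)/5.3852 = (0.3714, -0.7428, 0.5571).
r_{12} = q_1·v_2 = -4.8281.
u_2 = v_2 + 4.8281·q_1 = (-1.2069, -1.5862, -1.3103).
‖u_2‖ = 2.3853, so q_2 = (-0.5060, -0.6650, -0.5493).
r_{23} = q_2·v_3 = -1.0264.

r_{23} = -1.0264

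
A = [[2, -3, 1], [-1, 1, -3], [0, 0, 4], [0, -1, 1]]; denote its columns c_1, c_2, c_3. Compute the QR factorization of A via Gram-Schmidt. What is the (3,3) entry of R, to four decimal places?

c_1 = (2, -1, 0, 0); ‖c_1‖ = 2.2361, so e_1 = (0.8944, -0.4472, 0.0000, 0.0000).
e_1·c_2 = 0.8944·(-3) + (-0.4472)·1 + 0.0000·0 + 0.0000·(-1) = -3.1305.
u_2 = c_2 + 3.1305·e_1 = (-0.2000, -0.4000, 0.0000, -1.0000).
‖u_2‖ = 1.0954, so e_2 = (-0.1826, -0.3651, 0.0000, -0.9129).
e_1·c_3 = 0.8944·1 + (-0.4472)·(-3) + 0.0000·4 + 0.0000·1 = 2.2361; e_2·c_3 = (-0.1826)·1 + (-0.3651)·(-3) + 0.0000·4 + (-0.9129)·1 = 0.0000.
u_3 = c_3 − 2.2361·e_1 + 0.0000·e_2 = (-1.0000, -2.0000, 4.0000, 1.0000).
r_{33} = ‖u_3‖ = 4.6904.

r_{33} = 4.6904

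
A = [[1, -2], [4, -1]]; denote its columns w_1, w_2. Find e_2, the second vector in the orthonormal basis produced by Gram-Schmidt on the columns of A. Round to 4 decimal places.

e_2 = (-0.9701, 0.2425)

w_1 = (1, 4); ‖w_1‖ = 4.1231, so e_1 = (0.2425, 0.9701).
e_1·w_2 = 0.2425·(-2) + 0.9701·(-1) = -1.4552.
u_2 = w_2 + 1.4552·e_1 = (-1.6471, 0.4118).
‖u_2‖ = 1.6977, so e_2 = (-0.9701, 0.2425).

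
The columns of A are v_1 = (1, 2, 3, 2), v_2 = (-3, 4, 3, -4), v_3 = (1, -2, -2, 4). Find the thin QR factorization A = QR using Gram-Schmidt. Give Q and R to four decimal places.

v_1 = (1, 2, 3, 2); ‖v_1‖ = 4.2426, so q_1 = (0.2357, 0.4714, 0.7071, 0.4714).
q_1·v_2 = 0.2357·(-3) + 0.4714·4 + 0.7071·3 + 0.4714·(-4) = 1.4142.
u_2 = v_2 − 1.4142·q_1 = (-3.3333, 3.3333, 2.0000, -4.6667).
‖u_2‖ = 6.9282, so q_2 = (-0.4811, 0.4811, 0.2887, -0.6736).
q_1·v_3 = 0.2357·1 + 0.4714·(-2) + 0.7071·(-2) + 0.4714·4 = -0.2357; q_2·v_3 = (-0.4811)·1 + 0.4811·(-2) + 0.2887·(-2) + (-0.6736)·4 = -4.7150.
u_3 = v_3 + 0.2357·q_1 + 4.7150·q_2 = (-1.2130, 0.3796, -0.4722, 0.9352).
‖u_3‖ = 1.6471, so q_3 = (-0.7364, 0.2305, -0.2867, 0.5678).

Q = [[0.2357, -0.4811, -0.7364], [0.4714, 0.4811, 0.2305], [0.7071, 0.2887, -0.2867], [0.4714, -0.6736, 0.5678]], R = [[4.2426, 1.4142, -0.2357], [0.0000, 6.9282, -4.7150], [0.0000, 0.0000, 1.6471]]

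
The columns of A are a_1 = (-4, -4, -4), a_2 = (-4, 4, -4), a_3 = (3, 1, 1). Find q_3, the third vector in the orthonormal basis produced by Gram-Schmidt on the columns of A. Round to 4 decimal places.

a_1 = (-4, -4, -4); ‖a_1‖ = 6.9282, so q_1 = (-0.5774, -0.5774, -0.5774).
q_1·a_2 = (-0.5774)·(-4) + (-0.5774)·4 + (-0.5774)·(-4) = 2.3094.
u_2 = a_2 − 2.3094·q_1 = (-2.6667, 5.3333, -2.6667).
‖u_2‖ = 6.5320, so q_2 = (-0.4082, 0.8165, -0.4082).
q_1·a_3 = (-0.5774)·3 + (-0.5774)·1 + (-0.5774)·1 = -2.8868; q_2·a_3 = (-0.4082)·3 + 0.8165·1 + (-0.4082)·1 = -0.8165.
u_3 = a_3 + 2.8868·q_1 + 0.8165·q_2 = (1.0000, 0.0000, -1.0000).
‖u_3‖ = 1.4142, so q_3 = (0.7071, 0.0000, -0.7071).

q_3 = (0.7071, 0.0000, -0.7071)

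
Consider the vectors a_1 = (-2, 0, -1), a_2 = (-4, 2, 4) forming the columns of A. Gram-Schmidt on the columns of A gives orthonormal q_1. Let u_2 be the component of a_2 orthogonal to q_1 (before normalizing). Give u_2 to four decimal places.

u_2 = (-2.4000, 2.0000, 4.8000)

q_1 = a_1/‖a_1‖ = (-2, 0, -1)/2.2361 = (-0.8944, 0.0000, -0.4472).
r_{12} = q_1·a_2 = 1.7889.
u_2 = a_2 − 1.7889·q_1 = (-2.4000, 2.0000, 4.8000).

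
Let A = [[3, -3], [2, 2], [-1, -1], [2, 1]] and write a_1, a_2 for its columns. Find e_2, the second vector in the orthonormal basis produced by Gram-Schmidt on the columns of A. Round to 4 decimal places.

e_1 = a_1/‖a_1‖ = (3, 2, -1, 2)/4.2426 = (0.7071, 0.4714, -0.2357, 0.4714).
r_{12} = e_1·a_2 = -0.4714.
u_2 = a_2 + 0.4714·e_1 = (-2.6667, 2.2222, -1.1111, 1.2222).
‖u_2‖ = 3.8442, so e_2 = (-0.6937, 0.5781, -0.2890, 0.3179).

e_2 = (-0.6937, 0.5781, -0.2890, 0.3179)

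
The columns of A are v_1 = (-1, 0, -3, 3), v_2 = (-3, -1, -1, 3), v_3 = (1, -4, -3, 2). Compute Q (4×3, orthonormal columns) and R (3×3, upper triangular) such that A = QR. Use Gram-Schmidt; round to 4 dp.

q_1 = v_1/‖v_1‖ = (-1, 0, -3, 3)/4.3589 = (-0.2294, 0.0000, -0.6882, 0.6882).
r_{12} = q_1·v_2 = 3.4412.
u_2 = v_2 − 3.4412·q_1 = (-2.2105, -1.0000, 1.3684, 0.6316).
‖u_2‖ = 2.8562, so q_2 = (-0.7739, -0.3501, 0.4791, 0.2211).
r_{13} = q_1·v_3 = 3.2118; r_{23} = q_2·v_3 = -0.3685.
u_3 = v_3 − 3.2118·q_1 + 0.3685·q_2 = (1.4516, -4.1290, -0.6129, -0.1290).
‖u_3‖ = 4.4214, so q_3 = (0.3283, -0.9339, -0.1386, -0.0292).

Q = [[-0.2294, -0.7739, 0.3283], [0.0000, -0.3501, -0.9339], [-0.6882, 0.4791, -0.1386], [0.6882, 0.2211, -0.0292]], R = [[4.3589, 3.4412, 3.2118], [0.0000, 2.8562, -0.3685], [0.0000, 0.0000, 4.4214]]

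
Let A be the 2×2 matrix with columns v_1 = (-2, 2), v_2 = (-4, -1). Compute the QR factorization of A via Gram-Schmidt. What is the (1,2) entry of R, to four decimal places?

r_{12} = 2.1213

e_1 = v_1/‖v_1‖ = (-2, 2)/2.8284 = (-0.7071, 0.7071).
r_{12} = e_1·v_2 = 2.1213.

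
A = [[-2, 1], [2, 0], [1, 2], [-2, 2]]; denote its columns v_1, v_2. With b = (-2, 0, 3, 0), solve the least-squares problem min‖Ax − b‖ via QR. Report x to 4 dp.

v_1 = (-2, 2, 1, -2); ‖v_1‖ = 3.6056, so q_1 = (-0.5547, 0.5547, 0.2774, -0.5547).
q_1·v_2 = (-0.5547)·1 + 0.5547·0 + 0.2774·2 + (-0.5547)·2 = -1.1094.
u_2 = v_2 + 1.1094·q_1 = (0.3846, 0.6154, 2.3077, 1.3846).
‖u_2‖ = 2.7873, so q_2 = (0.1380, 0.2208, 0.8279, 0.4968).
Qᵀb = (1.9415, 2.2078).
Back-substitute: x_2 = 2.2078/2.7873 = 0.7921.
x_1 = (1.9415 + 1.1094·0.7921)/3.6056 = 0.7822.

x = (0.7822, 0.7921)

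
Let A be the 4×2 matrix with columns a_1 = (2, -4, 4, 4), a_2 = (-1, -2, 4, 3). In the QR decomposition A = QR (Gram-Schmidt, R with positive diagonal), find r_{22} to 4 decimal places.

a_1 = (2, -4, 4, 4); ‖a_1‖ = 7.2111, so e_1 = (0.2774, -0.5547, 0.5547, 0.5547).
e_1·a_2 = 0.2774·(-1) + (-0.5547)·(-2) + 0.5547·4 + 0.5547·3 = 4.7150.
u_2 = a_2 − 4.7150·e_1 = (-2.3077, 0.6154, 1.3846, 0.3846).
r_{22} = ‖u_2‖ = 2.7873.

r_{22} = 2.7873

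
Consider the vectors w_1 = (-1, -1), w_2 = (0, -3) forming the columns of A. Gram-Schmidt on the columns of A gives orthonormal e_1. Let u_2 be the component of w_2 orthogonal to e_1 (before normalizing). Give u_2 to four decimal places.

u_2 = (1.5000, -1.5000)

w_1 = (-1, -1); ‖w_1‖ = 1.4142, so e_1 = (-0.7071, -0.7071).
e_1·w_2 = (-0.7071)·0 + (-0.7071)·(-3) = 2.1213.
u_2 = w_2 − 2.1213·e_1 = (1.5000, -1.5000).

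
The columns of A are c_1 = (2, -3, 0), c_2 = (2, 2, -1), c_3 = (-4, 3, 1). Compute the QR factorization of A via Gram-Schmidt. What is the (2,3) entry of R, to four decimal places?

r_{23} = -1.9046

c_1 = (2, -3, 0); ‖c_1‖ = 3.6056, so q_1 = (0.5547, -0.8321, 0.0000).
q_1·c_2 = 0.5547·2 + (-0.8321)·2 + 0.0000·(-1) = -0.5547.
u_2 = c_2 + 0.5547·q_1 = (2.3077, 1.5385, -1.0000).
‖u_2‖ = 2.9483, so q_2 = (0.7827, 0.5218, -0.3392).
r_{23} = q_2·c_3 = -1.9046.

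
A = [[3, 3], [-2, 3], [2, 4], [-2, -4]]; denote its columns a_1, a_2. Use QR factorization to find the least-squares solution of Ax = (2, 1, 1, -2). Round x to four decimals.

x = (0.1466, 0.3643)

a_1 = (3, -2, 2, -2); ‖a_1‖ = 4.5826, so e_1 = (0.6547, -0.4364, 0.4364, -0.4364).
e_1·a_2 = 0.6547·3 + (-0.4364)·3 + 0.4364·4 + (-0.4364)·(-4) = 4.1461.
u_2 = a_2 − 4.1461·e_1 = (0.2857, 4.8095, 2.1905, -2.1905).
‖u_2‖ = 5.7280, so e_2 = (0.0499, 0.8397, 0.3824, -0.3824).
Qᵀb = (2.1822, 2.0867).
Back-substitute: x_2 = 2.0867/5.7280 = 0.3643.
x_1 = (2.1822 − 4.1461·0.3643)/4.5826 = 0.1466.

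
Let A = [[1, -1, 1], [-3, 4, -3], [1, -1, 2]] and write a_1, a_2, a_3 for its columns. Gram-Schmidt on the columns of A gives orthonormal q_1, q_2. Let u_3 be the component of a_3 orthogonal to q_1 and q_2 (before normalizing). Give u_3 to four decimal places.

q_1 = a_1/‖a_1‖ = (1, -3, 1)/3.3166 = (0.3015, -0.9045, 0.3015).
r_{12} = q_1·a_2 = -4.2212.
u_2 = a_2 + 4.2212·q_1 = (0.2727, 0.1818, 0.2727).
‖u_2‖ = 0.4264, so q_2 = (0.6396, 0.4264, 0.6396).
r_{13} = q_1·a_3 = 3.6181; r_{23} = q_2·a_3 = 0.6396.
u_3 = a_3 − 3.6181·q_1 − 0.6396·q_2 = (-0.5000, 0.0000, 0.5000).

u_3 = (-0.5000, 0.0000, 0.5000)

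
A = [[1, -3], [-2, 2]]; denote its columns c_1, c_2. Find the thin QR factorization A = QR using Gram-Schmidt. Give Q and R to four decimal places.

Q = [[0.4472, -0.8944], [-0.8944, -0.4472]], R = [[2.2361, -3.1305], [0.0000, 1.7889]]

c_1 = (1, -2); ‖c_1‖ = 2.2361, so q_1 = (0.4472, -0.8944).
q_1·c_2 = 0.4472·(-3) + (-0.8944)·2 = -3.1305.
u_2 = c_2 + 3.1305·q_1 = (-1.6000, -0.8000).
‖u_2‖ = 1.7889, so q_2 = (-0.8944, -0.4472).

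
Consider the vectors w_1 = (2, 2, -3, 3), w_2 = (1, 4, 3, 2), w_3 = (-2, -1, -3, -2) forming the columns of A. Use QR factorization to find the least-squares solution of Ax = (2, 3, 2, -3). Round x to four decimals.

x = (-0.3628, 0.8047, 0.4000)

w_1 = (2, 2, -3, 3); ‖w_1‖ = 5.0990, so e_1 = (0.3922, 0.3922, -0.5883, 0.5883).
e_1·w_2 = 0.3922·1 + 0.3922·4 + (-0.5883)·3 + 0.5883·2 = 1.3728.
u_2 = w_2 − 1.3728·e_1 = (0.4615, 3.4615, 3.8077, 1.1923).
‖u_2‖ = 5.3024, so e_2 = (0.0870, 0.6528, 0.7181, 0.2249).
e_1·w_3 = 0.3922·(-2) + 0.3922·(-1) + (-0.5883)·(-3) + 0.5883·(-2) = -0.5883; e_2·w_3 = 0.0870·(-2) + 0.6528·(-1) + 0.7181·(-3) + 0.2249·(-2) = -3.4310.
u_3 = w_3 + 0.5883·e_1 + 3.4310·e_2 = (-1.4706, 1.4706, -0.8824, -0.8824).
‖u_3‖ = 2.4254, so e_3 = (-0.6063, 0.6063, -0.3638, -0.3638).
Qᵀb = (-0.9806, 2.8942, 0.9701).
Back-substitute: x_3 = 0.9701/2.4254 = 0.4000.
x_2 = (2.8942 + 3.4310·0.4000)/5.3024 = 0.8047.
x_1 = (-0.9806 − 1.3728·0.8047 + 0.5883·0.4000)/5.0990 = -0.3628.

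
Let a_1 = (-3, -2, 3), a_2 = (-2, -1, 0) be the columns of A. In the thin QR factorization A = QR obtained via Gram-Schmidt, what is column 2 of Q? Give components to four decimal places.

q_2 = (-0.6287, -0.1886, -0.7544)

a_1 = (-3, -2, 3); ‖a_1‖ = 4.6904, so q_1 = (-0.6396, -0.4264, 0.6396).
q_1·a_2 = (-0.6396)·(-2) + (-0.4264)·(-1) + 0.6396·0 = 1.7056.
u_2 = a_2 − 1.7056·q_1 = (-0.9091, -0.2727, -1.0909).
‖u_2‖ = 1.4460, so q_2 = (-0.6287, -0.1886, -0.7544).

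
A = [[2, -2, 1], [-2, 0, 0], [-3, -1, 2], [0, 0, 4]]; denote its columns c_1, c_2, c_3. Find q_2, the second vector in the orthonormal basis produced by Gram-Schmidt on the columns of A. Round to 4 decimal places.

q_2 = (-0.8468, -0.0529, -0.5293, 0.0000)

c_1 = (2, -2, -3, 0); ‖c_1‖ = 4.1231, so q_1 = (0.4851, -0.4851, -0.7276, 0.0000).
q_1·c_2 = 0.4851·(-2) + (-0.4851)·0 + (-0.7276)·(-1) + 0.0000·0 = -0.2425.
u_2 = c_2 + 0.2425·q_1 = (-1.8824, -0.1176, -1.1765, 0.0000).
‖u_2‖ = 2.2229, so q_2 = (-0.8468, -0.0529, -0.5293, 0.0000).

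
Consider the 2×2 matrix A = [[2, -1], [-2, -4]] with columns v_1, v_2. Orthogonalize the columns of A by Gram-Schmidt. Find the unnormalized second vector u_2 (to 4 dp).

u_2 = (-2.5000, -2.5000)

v_1 = (2, -2); ‖v_1‖ = 2.8284, so q_1 = (0.7071, -0.7071).
q_1·v_2 = 0.7071·(-1) + (-0.7071)·(-4) = 2.1213.
u_2 = v_2 − 2.1213·q_1 = (-2.5000, -2.5000).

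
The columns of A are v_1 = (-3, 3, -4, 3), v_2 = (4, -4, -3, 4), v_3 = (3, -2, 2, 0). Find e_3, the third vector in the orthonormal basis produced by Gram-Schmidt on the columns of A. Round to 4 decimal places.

v_1 = (-3, 3, -4, 3); ‖v_1‖ = 6.5574, so e_1 = (-0.4575, 0.4575, -0.6100, 0.4575).
e_1·v_2 = (-0.4575)·4 + 0.4575·(-4) + (-0.6100)·(-3) + 0.4575·4 = 0.0000.
u_2 = v_2 + 0.0000·e_1 = (4.0000, -4.0000, -3.0000, 4.0000).
‖u_2‖ = 7.5498, so e_2 = (0.5298, -0.5298, -0.3974, 0.5298).
e_1·v_3 = (-0.4575)·3 + 0.4575·(-2) + (-0.6100)·2 + 0.4575·0 = -3.5075; e_2·v_3 = 0.5298·3 + (-0.5298)·(-2) + (-0.3974)·2 + 0.5298·0 = 1.8543.
u_3 = v_3 + 3.5075·e_1 − 1.8543·e_2 = (0.4129, 0.5871, 0.5973, 0.6222).
‖u_3‖ = 1.1221, so e_3 = (0.3680, 0.5232, 0.5323, 0.5545).

e_3 = (0.3680, 0.5232, 0.5323, 0.5545)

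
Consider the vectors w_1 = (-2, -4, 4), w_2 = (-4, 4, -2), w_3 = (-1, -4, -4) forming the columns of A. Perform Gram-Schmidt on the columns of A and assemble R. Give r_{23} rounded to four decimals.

w_1 = (-2, -4, 4); ‖w_1‖ = 6.0000, so e_1 = (-0.3333, -0.6667, 0.6667).
e_1·w_2 = (-0.3333)·(-4) + (-0.6667)·4 + 0.6667·(-2) = -2.6667.
u_2 = w_2 + 2.6667·e_1 = (-4.8889, 2.2222, -0.2222).
‖u_2‖ = 5.3748, so e_2 = (-0.9096, 0.4134, -0.0413).
r_{23} = e_2·w_3 = -0.5788.

r_{23} = -0.5788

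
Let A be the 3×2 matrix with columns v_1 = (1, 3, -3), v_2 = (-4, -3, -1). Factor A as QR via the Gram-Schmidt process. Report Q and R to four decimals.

q_1 = v_1/‖v_1‖ = (1, 3, -3)/4.3589 = (0.2294, 0.6882, -0.6882).
r_{12} = q_1·v_2 = -2.2942.
u_2 = v_2 + 2.2942·q_1 = (-3.4737, -1.4211, -2.5789).
‖u_2‖ = 4.5538, so q_2 = (-0.7628, -0.3121, -0.5663).

Q = [[0.2294, -0.7628], [0.6882, -0.3121], [-0.6882, -0.5663]], R = [[4.3589, -2.2942], [0.0000, 4.5538]]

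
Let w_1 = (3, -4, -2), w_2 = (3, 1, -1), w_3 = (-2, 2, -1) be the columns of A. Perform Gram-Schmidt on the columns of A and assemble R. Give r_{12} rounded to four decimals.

r_{12} = 1.2999

e_1 = w_1/‖w_1‖ = (3, -4, -2)/5.3852 = (0.5571, -0.7428, -0.3714).
r_{12} = e_1·w_2 = 1.2999.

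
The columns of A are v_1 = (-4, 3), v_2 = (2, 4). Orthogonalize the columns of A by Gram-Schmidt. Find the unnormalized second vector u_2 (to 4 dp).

v_1 = (-4, 3); ‖v_1‖ = 5.0000, so e_1 = (-0.8000, 0.6000).
e_1·v_2 = (-0.8000)·2 + 0.6000·4 = 0.8000.
u_2 = v_2 − 0.8000·e_1 = (2.6400, 3.5200).

u_2 = (2.6400, 3.5200)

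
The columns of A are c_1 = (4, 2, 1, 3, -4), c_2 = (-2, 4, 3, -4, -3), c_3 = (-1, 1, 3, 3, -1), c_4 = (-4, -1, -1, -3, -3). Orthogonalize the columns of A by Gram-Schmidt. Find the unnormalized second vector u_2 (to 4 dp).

c_1 = (4, 2, 1, 3, -4); ‖c_1‖ = 6.7823, so e_1 = (0.5898, 0.2949, 0.1474, 0.4423, -0.5898).
e_1·c_2 = 0.5898·(-2) + 0.2949·4 + 0.1474·3 + 0.4423·(-4) + (-0.5898)·(-3) = 0.4423.
u_2 = c_2 − 0.4423·e_1 = (-2.2609, 3.8696, 2.9348, -4.1957, -2.7391).

u_2 = (-2.2609, 3.8696, 2.9348, -4.1957, -2.7391)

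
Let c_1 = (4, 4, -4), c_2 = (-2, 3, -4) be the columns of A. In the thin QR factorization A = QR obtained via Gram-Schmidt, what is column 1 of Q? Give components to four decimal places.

c_1 = (4, 4, -4); ‖c_1‖ = 6.9282, so q_1 = (0.5774, 0.5774, -0.5774).

q_1 = (0.5774, 0.5774, -0.5774)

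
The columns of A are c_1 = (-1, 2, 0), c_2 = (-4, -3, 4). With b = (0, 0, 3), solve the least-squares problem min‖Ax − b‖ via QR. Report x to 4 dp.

x = (0.1194, 0.2985)

c_1 = (-1, 2, 0); ‖c_1‖ = 2.2361, so e_1 = (-0.4472, 0.8944, 0.0000).
e_1·c_2 = (-0.4472)·(-4) + 0.8944·(-3) + 0.0000·4 = -0.8944.
u_2 = c_2 + 0.8944·e_1 = (-4.4000, -2.2000, 4.0000).
‖u_2‖ = 6.3403, so e_2 = (-0.6940, -0.3470, 0.6309).
Qᵀb = (0.0000, 1.8926).
Back-substitute: x_2 = 1.8926/6.3403 = 0.2985.
x_1 = (0.0000 + 0.8944·0.2985)/2.2361 = 0.1194.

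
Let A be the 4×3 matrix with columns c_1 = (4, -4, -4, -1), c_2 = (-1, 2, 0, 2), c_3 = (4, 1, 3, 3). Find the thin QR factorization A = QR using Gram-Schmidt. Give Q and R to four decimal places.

Q = [[0.5714, 0.0639, 0.7251], [-0.5714, 0.3833, 0.0377], [-0.5714, -0.5111, 0.6061], [-0.1429, 0.7667, 0.3248]], R = [[7.0000, -2.0000, -0.4286], [0.0000, 2.2361, 1.4055], [0.0000, 0.0000, 5.7307]]

e_1 = c_1/‖c_1‖ = (4, -4, -4, -1)/7.0000 = (0.5714, -0.5714, -0.5714, -0.1429).
r_{12} = e_1·c_2 = -2.0000.
u_2 = c_2 + 2.0000·e_1 = (0.1429, 0.8571, -1.1429, 1.7143).
‖u_2‖ = 2.2361, so e_2 = (0.0639, 0.3833, -0.5111, 0.7667).
r_{13} = e_1·c_3 = -0.4286; r_{23} = e_2·c_3 = 1.4055.
u_3 = c_3 + 0.4286·e_1 − 1.4055·e_2 = (4.1551, 0.2163, 3.4735, 1.8612).
‖u_3‖ = 5.7307, so e_3 = (0.7251, 0.0377, 0.6061, 0.3248).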